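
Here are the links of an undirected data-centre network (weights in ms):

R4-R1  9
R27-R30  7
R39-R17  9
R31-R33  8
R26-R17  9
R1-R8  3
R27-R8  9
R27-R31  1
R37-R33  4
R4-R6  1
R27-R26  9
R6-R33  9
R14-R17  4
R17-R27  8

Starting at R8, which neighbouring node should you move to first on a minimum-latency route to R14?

R27

Compare a few routes:
R8 → R1 → R4 → R6 → R33 → R31 → R27 → R17 → R14: 3+9+1+9+8+1+8+4 = 43
R8 → R27 → R17 → R14: 9+8+4 = 21
R8 → R27 → R26 → R17 → R14: 9+9+9+4 = 31
Cheapest is R8 → R27 → R17 → R14 at 21 ms.
So from R8 the first move is to R27.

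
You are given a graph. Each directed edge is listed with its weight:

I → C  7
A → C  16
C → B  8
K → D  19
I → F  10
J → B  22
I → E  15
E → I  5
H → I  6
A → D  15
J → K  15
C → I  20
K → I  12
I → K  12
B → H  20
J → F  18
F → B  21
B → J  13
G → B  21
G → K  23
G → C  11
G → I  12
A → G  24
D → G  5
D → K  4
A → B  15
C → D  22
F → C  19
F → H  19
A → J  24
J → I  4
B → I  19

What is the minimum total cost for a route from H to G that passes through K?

42

Shortest H→K: H–I–K = 18
Best K to G: K–D–G costing 24
Total via K: 18 + 24 = 42.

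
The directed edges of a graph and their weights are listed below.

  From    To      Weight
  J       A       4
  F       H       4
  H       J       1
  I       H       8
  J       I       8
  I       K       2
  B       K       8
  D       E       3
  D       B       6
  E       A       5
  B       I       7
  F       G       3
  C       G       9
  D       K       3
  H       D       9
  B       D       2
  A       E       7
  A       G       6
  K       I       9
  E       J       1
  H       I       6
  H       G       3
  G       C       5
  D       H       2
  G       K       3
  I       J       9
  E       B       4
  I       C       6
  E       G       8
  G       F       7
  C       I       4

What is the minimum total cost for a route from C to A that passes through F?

Best C to F: C → G → F costing 16
Shortest F→A: F → H → J → A = 9
Total via F: 16 + 9 = 25.

25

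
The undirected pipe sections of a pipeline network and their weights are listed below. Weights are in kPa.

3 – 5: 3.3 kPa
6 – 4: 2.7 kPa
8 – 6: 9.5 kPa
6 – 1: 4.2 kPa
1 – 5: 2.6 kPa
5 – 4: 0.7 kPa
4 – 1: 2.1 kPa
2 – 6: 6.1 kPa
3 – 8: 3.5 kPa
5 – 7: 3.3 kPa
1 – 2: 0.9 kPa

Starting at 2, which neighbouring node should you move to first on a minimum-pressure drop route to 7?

Candidate routes:
2 → 1 → 4 → 5 → 7: 0.9+2.1+0.7+3.3 = 7
2 → 1 → 5 → 7: 0.9+2.6+3.3 = 6.8
Cheapest is 2 → 1 → 5 → 7 at 6.8 kPa.
So from 2 the first move is to 1.

1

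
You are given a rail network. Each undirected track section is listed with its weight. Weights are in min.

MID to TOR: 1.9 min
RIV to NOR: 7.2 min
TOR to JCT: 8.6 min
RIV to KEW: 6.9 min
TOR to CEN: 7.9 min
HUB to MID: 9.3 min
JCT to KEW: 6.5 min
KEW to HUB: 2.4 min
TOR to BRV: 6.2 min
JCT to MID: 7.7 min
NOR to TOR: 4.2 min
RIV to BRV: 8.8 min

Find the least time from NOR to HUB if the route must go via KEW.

Shortest NOR→KEW: NOR–RIV–KEW = 14.1
Shortest KEW→HUB: KEW–HUB = 2.4
Total via KEW: 14.1 + 2.4 = 16.5 min.

16.5 min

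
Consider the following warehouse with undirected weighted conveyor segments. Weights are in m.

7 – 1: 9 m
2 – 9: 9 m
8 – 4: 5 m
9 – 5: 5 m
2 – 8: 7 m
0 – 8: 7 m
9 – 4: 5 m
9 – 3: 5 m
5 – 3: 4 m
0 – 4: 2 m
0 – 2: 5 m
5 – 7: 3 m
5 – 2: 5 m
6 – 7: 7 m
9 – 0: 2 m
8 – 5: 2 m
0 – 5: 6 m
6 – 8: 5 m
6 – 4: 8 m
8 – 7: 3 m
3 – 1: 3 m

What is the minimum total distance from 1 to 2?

12 m

Enumerating some paths:
1–3–5–8–2: 3+4+2+7 = 16
1–3–9–0–2: 3+5+2+5 = 15
1–3–5–2: 3+4+5 = 12
Cheapest is 1–3–5–2 at 12 m.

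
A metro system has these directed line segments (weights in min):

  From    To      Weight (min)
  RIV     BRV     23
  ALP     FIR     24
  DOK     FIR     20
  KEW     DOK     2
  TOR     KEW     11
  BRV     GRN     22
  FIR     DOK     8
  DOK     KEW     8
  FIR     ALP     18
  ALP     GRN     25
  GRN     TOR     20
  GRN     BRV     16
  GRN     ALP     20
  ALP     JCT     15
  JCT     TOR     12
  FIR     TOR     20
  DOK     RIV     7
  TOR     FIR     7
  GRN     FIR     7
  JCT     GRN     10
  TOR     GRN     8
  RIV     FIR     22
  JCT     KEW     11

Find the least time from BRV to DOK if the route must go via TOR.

Best BRV to TOR: BRV → GRN → TOR costing 42
Shortest TOR→DOK: TOR → KEW → DOK = 13
Total via TOR: 42 + 13 = 55 min.

55 min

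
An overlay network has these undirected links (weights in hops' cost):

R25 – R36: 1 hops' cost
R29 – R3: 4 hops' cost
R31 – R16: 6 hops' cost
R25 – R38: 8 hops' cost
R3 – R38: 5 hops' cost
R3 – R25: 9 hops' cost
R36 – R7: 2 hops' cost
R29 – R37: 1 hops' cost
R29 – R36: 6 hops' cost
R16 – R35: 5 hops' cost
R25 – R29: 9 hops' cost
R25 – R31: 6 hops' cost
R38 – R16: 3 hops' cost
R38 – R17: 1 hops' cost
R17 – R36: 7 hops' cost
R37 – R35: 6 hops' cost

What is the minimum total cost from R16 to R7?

13 hops' cost

Enumerating some paths:
R16 - R35 - R37 - R29 - R36 - R7: 5+6+1+6+2 = 20
R16 - R38 - R17 - R36 - R7: 3+1+7+2 = 13
R16 - R38 - R25 - R36 - R7: 3+8+1+2 = 14
R16 - R31 - R25 - R36 - R7: 6+6+1+2 = 15
The minimum is 13 hops' cost via R16 - R38 - R17 - R36 - R7.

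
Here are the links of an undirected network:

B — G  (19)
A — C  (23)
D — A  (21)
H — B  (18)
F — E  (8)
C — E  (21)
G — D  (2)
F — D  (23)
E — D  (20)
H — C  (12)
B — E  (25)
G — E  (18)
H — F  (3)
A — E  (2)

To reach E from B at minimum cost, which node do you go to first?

E

Candidate routes:
B - H - F - E: 18+3+8 = 29
B - G - D - E: 19+2+20 = 41
B - G - E: 19+18 = 37
B - E: 25 = 25
Cheapest is B - E at 25.
So from B the first move is to E.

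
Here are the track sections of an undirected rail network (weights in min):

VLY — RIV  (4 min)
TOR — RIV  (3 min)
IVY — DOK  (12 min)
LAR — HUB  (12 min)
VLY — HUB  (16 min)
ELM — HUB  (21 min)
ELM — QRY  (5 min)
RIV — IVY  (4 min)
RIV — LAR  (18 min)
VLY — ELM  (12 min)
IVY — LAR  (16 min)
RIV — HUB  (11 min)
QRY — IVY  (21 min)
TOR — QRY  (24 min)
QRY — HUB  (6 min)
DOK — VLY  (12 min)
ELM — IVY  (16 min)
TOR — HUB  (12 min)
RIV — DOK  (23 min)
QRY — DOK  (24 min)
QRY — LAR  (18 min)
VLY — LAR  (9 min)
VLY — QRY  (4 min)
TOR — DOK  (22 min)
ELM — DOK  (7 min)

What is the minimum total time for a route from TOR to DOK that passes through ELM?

Shortest TOR→ELM: TOR–RIV–VLY–QRY–ELM = 16
Best ELM to DOK: ELM–DOK costing 7
Total via ELM: 16 + 7 = 23 min.

23 min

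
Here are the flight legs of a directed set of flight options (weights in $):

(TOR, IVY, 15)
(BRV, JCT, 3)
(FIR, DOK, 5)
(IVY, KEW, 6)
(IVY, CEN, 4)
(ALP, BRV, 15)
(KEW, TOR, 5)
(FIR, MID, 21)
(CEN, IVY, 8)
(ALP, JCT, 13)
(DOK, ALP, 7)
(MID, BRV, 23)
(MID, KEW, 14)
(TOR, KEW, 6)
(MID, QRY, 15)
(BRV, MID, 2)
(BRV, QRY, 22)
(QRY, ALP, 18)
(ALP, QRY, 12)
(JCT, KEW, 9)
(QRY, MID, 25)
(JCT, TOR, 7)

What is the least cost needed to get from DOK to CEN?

Settle nodes by increasing distance from DOK:
DOK: 0
ALP: 7  (via DOK)
QRY: 19  (via ALP)
JCT: 20  (via ALP)
BRV: 22  (via ALP)
MID: 24  (via BRV)
TOR: 27  (via JCT)
KEW: 29  (via JCT)
IVY: 42  (via TOR)
CEN: 46  (via IVY)
Shortest route: DOK → ALP → JCT → TOR → IVY → CEN = $46.

$46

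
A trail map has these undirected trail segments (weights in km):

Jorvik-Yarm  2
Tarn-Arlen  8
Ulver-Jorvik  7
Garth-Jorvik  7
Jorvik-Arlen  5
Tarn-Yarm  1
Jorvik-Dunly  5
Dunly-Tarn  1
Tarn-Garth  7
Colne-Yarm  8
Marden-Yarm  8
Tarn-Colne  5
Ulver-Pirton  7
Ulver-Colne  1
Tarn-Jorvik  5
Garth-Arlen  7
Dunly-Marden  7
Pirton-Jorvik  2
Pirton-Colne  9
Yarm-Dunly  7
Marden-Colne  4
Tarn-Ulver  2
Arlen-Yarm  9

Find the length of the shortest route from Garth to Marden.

14 km

Compare a few routes:
Garth - Tarn - Ulver - Colne - Marden: 7+2+1+4 = 14
Garth - Tarn - Dunly - Marden: 7+1+7 = 15
The minimum is 14 km via Garth - Tarn - Ulver - Colne - Marden.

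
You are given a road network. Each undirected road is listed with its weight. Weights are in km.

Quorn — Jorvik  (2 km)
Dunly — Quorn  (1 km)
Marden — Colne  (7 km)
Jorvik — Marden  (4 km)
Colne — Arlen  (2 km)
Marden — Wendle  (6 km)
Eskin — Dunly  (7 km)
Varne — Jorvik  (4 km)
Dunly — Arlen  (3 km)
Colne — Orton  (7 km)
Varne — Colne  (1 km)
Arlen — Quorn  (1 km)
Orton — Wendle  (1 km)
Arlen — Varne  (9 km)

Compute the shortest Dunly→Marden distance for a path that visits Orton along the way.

18 km

Best Dunly to Orton: Dunly–Quorn–Arlen–Colne–Orton costing 11
Best Orton to Marden: Orton–Wendle–Marden costing 7
Total via Orton: 11 + 7 = 18 km.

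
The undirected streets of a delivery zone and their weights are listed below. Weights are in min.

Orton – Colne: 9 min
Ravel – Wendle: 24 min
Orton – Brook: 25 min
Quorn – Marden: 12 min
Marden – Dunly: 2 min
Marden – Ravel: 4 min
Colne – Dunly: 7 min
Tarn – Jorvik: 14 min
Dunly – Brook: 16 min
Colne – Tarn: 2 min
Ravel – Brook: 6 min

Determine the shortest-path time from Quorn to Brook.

Compare a few routes:
Quorn–Marden–Dunly–Brook: 12+2+16 = 30
Quorn–Marden–Ravel–Brook: 12+4+6 = 22
Cheapest is Quorn–Marden–Ravel–Brook at 22 min.

22 min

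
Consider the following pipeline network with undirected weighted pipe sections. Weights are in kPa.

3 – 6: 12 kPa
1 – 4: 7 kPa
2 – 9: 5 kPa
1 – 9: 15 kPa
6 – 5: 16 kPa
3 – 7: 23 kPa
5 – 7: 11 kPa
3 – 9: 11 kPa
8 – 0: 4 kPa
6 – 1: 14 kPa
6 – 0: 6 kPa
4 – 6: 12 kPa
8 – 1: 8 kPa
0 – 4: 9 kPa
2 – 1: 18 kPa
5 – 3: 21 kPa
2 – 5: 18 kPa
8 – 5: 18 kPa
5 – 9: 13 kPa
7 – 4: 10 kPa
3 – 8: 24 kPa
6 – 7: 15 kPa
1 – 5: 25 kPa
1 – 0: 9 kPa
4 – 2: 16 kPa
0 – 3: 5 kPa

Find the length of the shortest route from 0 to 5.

Settle nodes by increasing distance from 0:
0: 0
8: 4  (via 0)
3: 5  (via 0)
6: 6  (via 0)
1: 9  (via 0)
4: 9  (via 0)
9: 16  (via 3)
7: 19  (via 4)
2: 21  (via 9)
5: 22  (via 8)
Shortest route: 0 → 8 → 5 = 22 kPa.

22 kPa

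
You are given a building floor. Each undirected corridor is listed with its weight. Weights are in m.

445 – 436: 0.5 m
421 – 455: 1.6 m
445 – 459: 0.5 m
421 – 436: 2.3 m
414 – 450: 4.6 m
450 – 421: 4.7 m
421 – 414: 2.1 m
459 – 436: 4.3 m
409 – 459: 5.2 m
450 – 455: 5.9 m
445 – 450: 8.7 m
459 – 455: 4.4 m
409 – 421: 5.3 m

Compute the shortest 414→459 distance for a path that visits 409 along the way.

Best 414 to 409: 414–421–409 costing 7.4
Best 409 to 459: 409–459 costing 5.2
Total via 409: 7.4 + 5.2 = 12.6 m.

12.6 m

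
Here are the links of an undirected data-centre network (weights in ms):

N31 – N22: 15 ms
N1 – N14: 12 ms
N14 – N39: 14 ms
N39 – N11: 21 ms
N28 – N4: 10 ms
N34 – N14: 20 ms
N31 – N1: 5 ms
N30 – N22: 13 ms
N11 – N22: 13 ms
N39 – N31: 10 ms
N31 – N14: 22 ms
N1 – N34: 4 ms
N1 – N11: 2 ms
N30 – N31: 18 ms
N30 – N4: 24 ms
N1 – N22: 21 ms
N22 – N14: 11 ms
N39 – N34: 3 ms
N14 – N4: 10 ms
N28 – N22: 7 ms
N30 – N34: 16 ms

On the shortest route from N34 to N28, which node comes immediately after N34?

Candidate routes:
N34 → N1 → N22 → N28: 4+21+7 = 32
N34 → N1 → N11 → N22 → N28: 4+2+13+7 = 26
N34 → N1 → N31 → N22 → N28: 4+5+15+7 = 31
Cheapest is N34 → N1 → N11 → N22 → N28 at 26 ms.
So from N34 the first move is to N1.

N1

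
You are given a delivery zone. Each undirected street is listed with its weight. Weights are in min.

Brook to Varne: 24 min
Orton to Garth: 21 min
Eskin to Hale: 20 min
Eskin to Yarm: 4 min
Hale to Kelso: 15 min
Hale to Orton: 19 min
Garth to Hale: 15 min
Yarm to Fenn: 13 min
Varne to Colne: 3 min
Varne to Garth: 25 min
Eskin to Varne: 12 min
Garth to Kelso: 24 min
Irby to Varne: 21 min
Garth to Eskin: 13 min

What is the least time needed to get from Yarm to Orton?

38 min

Enumerating some paths:
Yarm → Eskin → Garth → Hale → Orton: 4+13+15+19 = 51
Yarm → Eskin → Garth → Orton: 4+13+21 = 38
Yarm → Eskin → Hale → Orton: 4+20+19 = 43
Cheapest is Yarm → Eskin → Garth → Orton at 38 min.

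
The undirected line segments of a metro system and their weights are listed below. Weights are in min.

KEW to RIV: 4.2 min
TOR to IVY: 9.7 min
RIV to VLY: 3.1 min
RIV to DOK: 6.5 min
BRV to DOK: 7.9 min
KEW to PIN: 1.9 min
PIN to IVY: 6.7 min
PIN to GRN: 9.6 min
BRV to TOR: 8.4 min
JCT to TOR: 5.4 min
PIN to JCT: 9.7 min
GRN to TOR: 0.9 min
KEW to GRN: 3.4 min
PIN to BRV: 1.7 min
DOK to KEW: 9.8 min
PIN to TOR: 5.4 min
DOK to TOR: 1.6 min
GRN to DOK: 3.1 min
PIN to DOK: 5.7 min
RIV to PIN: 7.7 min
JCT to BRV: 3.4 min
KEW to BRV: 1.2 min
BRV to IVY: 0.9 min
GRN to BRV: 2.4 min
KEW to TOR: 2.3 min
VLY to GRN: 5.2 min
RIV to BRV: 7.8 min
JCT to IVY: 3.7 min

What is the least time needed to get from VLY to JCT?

11 min

Candidate routes:
VLY - GRN - BRV - IVY - JCT: 5.2+2.4+0.9+3.7 = 12.2
VLY - RIV - KEW - BRV - JCT: 3.1+4.2+1.2+3.4 = 11.9
VLY - GRN - BRV - JCT: 5.2+2.4+3.4 = 11
VLY - GRN - TOR - JCT: 5.2+0.9+5.4 = 11.5
The minimum is 11 min via VLY - GRN - BRV - JCT.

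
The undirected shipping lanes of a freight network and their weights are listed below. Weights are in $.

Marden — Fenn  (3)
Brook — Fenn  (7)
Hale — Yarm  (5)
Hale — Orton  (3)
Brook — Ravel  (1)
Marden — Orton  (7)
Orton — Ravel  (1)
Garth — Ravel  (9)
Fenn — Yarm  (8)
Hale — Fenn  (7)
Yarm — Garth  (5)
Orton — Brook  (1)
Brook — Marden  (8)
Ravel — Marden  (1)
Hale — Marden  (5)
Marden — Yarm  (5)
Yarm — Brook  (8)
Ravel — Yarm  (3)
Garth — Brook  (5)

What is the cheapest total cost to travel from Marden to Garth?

Shortest distances from Marden:
Marden: 0
Ravel: 1  (via Marden)
Orton: 2  (via Ravel)
Brook: 2  (via Ravel)
Fenn: 3  (via Marden)
Yarm: 4  (via Ravel)
Hale: 5  (via Marden)
Garth: 7  (via Brook)
Shortest route: Marden → Ravel → Brook → Garth = $7.

$7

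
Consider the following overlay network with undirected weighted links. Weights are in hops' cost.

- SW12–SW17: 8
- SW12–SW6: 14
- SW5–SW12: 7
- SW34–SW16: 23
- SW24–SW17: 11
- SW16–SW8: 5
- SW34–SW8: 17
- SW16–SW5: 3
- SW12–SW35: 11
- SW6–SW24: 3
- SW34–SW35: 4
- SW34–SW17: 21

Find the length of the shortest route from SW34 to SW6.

Compare a few routes:
SW34 - SW35 - SW12 - SW17 - SW24 - SW6: 4+11+8+11+3 = 37
SW34 - SW35 - SW12 - SW6: 4+11+14 = 29
SW34 - SW17 - SW24 - SW6: 21+11+3 = 35
The minimum is 29 hops' cost via SW34 - SW35 - SW12 - SW6.

29 hops' cost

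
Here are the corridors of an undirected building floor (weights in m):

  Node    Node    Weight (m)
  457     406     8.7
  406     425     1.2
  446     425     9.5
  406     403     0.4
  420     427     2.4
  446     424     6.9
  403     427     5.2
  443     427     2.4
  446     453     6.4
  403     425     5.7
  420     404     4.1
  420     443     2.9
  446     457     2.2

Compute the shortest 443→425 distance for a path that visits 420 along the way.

Shortest 443→420: 443–420 = 2.9
Best 420 to 425: 420–427–403–406–425 costing 9.2
Total via 420: 2.9 + 9.2 = 12.1 m.

12.1 m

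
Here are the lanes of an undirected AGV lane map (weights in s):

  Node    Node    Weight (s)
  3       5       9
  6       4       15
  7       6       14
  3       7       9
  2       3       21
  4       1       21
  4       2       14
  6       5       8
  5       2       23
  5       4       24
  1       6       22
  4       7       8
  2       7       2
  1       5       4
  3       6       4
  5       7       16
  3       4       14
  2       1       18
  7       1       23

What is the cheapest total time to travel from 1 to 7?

Settle nodes by increasing distance from 1:
1: 0
5: 4  (via 1)
6: 12  (via 5)
3: 13  (via 5)
2: 18  (via 1)
7: 20  (via 5)
Shortest route: 1–5–7 = 20 s.

20 s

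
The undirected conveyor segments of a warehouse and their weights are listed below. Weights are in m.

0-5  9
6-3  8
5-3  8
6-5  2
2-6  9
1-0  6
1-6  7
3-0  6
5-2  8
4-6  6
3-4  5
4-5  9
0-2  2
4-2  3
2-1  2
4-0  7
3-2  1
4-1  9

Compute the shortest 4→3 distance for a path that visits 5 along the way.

Shortest 4→5: 4–6–5 = 8
Best 5 to 3: 5–3 costing 8
Total via 5: 8 + 8 = 16 m.

16 m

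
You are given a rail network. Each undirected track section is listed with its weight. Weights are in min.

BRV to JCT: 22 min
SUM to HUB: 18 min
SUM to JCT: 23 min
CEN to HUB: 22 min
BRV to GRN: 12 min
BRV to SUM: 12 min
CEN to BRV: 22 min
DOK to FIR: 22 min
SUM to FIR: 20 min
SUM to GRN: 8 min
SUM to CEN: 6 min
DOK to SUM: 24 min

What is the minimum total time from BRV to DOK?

36 min

Compare a few routes:
BRV–GRN–SUM–DOK: 12+8+24 = 44
BRV–SUM–DOK: 12+24 = 36
The minimum is 36 min via BRV–SUM–DOK.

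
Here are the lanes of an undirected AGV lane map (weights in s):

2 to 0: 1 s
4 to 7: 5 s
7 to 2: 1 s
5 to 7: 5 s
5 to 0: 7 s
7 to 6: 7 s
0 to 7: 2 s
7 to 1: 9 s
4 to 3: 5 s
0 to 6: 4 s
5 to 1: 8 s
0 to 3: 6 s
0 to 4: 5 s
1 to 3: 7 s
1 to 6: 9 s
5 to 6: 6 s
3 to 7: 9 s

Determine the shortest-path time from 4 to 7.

5 s

Enumerating some paths:
4 → 0 → 2 → 7: 5+1+1 = 7
4 → 7: 5 = 5
4 → 0 → 7: 5+2 = 7
The minimum is 5 s via 4 → 7.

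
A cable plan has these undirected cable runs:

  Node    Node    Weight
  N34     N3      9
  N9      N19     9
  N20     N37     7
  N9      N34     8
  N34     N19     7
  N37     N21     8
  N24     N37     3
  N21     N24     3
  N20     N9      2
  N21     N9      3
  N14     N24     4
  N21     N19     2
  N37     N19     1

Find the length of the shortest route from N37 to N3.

Settle nodes by increasing distance from N37:
N37: 0
N19: 1  (via N37)
N24: 3  (via N37)
N21: 3  (via N19)
N9: 6  (via N21)
N20: 7  (via N37)
N14: 7  (via N24)
N34: 8  (via N19)
N3: 17  (via N34)
Shortest route: N37–N19–N34–N3 = 17.

17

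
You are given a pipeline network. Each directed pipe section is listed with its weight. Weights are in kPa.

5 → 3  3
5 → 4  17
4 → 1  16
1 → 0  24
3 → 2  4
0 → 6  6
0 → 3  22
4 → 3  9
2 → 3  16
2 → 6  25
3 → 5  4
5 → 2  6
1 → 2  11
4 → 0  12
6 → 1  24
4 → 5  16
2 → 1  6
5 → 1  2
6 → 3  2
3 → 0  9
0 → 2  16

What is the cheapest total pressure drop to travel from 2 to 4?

Enumerating some paths:
2–3–5–4: 16+4+17 = 37
2–1–0–6–3–5–4: 6+24+6+2+4+17 = 59
2–6–3–5–4: 25+2+4+17 = 48
Cheapest is 2–3–5–4 at 37 kPa.

37 kPa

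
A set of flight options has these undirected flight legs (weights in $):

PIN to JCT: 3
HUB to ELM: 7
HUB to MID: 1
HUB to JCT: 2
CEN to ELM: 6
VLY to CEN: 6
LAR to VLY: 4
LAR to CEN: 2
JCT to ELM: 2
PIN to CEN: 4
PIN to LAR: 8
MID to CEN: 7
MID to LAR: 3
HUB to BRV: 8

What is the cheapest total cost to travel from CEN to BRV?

$14

Compare a few routes:
CEN–PIN–JCT–HUB–BRV: 4+3+2+8 = 17
CEN–MID–HUB–BRV: 7+1+8 = 16
CEN–LAR–MID–HUB–BRV: 2+3+1+8 = 14
CEN–ELM–JCT–HUB–BRV: 6+2+2+8 = 18
The minimum is $14 via CEN–LAR–MID–HUB–BRV.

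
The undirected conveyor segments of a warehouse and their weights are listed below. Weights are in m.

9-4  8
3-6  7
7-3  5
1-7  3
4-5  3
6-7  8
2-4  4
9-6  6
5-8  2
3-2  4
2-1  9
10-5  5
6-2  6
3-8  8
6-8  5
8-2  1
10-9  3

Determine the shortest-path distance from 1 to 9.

17 m

Compare a few routes:
1 → 7 → 6 → 9: 3+8+6 = 17
1 → 2 → 8 → 6 → 9: 9+1+5+6 = 21
1 → 7 → 3 → 6 → 9: 3+5+7+6 = 21
1 → 2 → 8 → 5 → 10 → 9: 9+1+2+5+3 = 20
The minimum is 17 m via 1 → 7 → 6 → 9.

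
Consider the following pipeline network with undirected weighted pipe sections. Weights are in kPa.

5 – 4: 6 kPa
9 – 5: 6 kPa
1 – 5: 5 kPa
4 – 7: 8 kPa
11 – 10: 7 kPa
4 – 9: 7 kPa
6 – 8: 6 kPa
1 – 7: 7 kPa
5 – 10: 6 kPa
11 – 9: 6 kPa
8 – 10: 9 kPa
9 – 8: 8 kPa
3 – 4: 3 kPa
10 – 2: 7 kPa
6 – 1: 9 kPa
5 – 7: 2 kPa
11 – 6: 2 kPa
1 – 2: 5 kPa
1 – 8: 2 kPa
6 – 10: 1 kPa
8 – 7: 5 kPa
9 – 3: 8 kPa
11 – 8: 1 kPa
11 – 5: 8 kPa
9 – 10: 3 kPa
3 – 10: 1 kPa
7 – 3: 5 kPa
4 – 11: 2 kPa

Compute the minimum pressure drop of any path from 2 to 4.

10 kPa

Running Dijkstra from 2:
2: 0
1: 5  (via 2)
8: 7  (via 1)
10: 7  (via 2)
3: 8  (via 10)
6: 8  (via 10)
11: 8  (via 8)
4: 10  (via 11)
Shortest route: 2 → 1 → 8 → 11 → 4 = 10 kPa.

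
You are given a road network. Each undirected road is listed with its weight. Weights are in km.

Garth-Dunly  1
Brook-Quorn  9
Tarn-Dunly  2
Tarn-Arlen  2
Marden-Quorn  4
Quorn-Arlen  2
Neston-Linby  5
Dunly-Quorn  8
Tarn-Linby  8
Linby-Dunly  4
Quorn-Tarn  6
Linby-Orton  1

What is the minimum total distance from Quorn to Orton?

Running Dijkstra from Quorn:
Quorn: 0
Arlen: 2  (via Quorn)
Tarn: 4  (via Arlen)
Marden: 4  (via Quorn)
Dunly: 6  (via Tarn)
Garth: 7  (via Dunly)
Brook: 9  (via Quorn)
Linby: 10  (via Dunly)
Orton: 11  (via Linby)
Shortest route: Quorn → Arlen → Tarn → Dunly → Linby → Orton = 11 km.

11 km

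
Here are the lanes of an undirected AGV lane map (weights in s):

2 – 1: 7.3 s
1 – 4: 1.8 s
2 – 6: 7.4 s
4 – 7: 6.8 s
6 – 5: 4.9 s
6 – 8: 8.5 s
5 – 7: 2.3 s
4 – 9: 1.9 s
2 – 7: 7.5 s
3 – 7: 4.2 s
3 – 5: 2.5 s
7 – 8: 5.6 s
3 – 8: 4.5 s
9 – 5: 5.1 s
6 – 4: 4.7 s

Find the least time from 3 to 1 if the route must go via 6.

Best 3 to 6: 3–5–6 costing 7.4
Shortest 6→1: 6–4–1 = 6.5
Total via 6: 7.4 + 6.5 = 13.9 s.

13.9 s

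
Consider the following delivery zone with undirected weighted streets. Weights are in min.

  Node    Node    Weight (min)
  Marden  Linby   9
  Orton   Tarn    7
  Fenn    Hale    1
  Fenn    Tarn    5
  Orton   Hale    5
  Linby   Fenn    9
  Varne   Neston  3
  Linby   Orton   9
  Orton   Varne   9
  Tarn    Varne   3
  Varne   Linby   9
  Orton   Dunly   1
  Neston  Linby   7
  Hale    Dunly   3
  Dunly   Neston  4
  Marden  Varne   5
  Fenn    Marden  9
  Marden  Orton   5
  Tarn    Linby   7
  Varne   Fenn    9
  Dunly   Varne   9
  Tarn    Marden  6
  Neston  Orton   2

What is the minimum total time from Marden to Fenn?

Settle nodes by increasing distance from Marden:
Marden: 0
Orton: 5  (via Marden)
Varne: 5  (via Marden)
Dunly: 6  (via Orton)
Tarn: 6  (via Marden)
Neston: 7  (via Orton)
Linby: 9  (via Marden)
Fenn: 9  (via Marden)
Shortest route: Marden–Fenn = 9 min.

9 min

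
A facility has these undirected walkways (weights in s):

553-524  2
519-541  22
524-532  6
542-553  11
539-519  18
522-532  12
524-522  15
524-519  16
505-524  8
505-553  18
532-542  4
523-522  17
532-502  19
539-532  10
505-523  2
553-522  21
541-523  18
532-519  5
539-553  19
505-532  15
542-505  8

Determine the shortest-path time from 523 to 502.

Settle nodes by increasing distance from 523:
523: 0
505: 2  (via 523)
542: 10  (via 505)
524: 10  (via 505)
553: 12  (via 524)
532: 14  (via 542)
522: 17  (via 523)
541: 18  (via 523)
519: 19  (via 532)
539: 24  (via 532)
502: 33  (via 532)
Shortest route: 523 → 505 → 542 → 532 → 502 = 33 s.

33 s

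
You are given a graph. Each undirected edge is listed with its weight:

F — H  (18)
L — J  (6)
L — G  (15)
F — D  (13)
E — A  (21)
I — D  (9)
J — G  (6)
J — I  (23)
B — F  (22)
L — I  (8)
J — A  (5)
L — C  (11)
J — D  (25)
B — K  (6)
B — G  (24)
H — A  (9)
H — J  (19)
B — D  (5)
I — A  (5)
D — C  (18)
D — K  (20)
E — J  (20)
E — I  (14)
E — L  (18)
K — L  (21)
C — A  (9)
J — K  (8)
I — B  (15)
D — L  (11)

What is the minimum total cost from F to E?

36

Candidate routes:
F → D → I → E: 13+9+14 = 36
F → D → L → E: 13+11+18 = 42
F → H → A → I → E: 18+9+5+14 = 46
The minimum is 36 via F → D → I → E.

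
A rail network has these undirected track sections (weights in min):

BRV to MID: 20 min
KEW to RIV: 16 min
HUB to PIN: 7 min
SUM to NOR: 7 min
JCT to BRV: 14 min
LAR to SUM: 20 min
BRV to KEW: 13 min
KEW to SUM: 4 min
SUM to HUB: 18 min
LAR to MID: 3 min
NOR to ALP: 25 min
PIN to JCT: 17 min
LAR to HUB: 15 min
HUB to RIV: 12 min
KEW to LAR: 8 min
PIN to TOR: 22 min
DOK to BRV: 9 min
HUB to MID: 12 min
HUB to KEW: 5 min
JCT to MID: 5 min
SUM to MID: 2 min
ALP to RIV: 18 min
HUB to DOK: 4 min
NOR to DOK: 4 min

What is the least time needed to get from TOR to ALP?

Running Dijkstra from TOR:
TOR: 0
PIN: 22  (via TOR)
HUB: 29  (via PIN)
DOK: 33  (via HUB)
KEW: 34  (via HUB)
NOR: 37  (via DOK)
SUM: 38  (via KEW)
JCT: 39  (via PIN)
MID: 40  (via SUM)
RIV: 41  (via HUB)
BRV: 42  (via DOK)
LAR: 42  (via KEW)
ALP: 59  (via RIV)
Shortest route: TOR → PIN → HUB → RIV → ALP = 59 min.

59 min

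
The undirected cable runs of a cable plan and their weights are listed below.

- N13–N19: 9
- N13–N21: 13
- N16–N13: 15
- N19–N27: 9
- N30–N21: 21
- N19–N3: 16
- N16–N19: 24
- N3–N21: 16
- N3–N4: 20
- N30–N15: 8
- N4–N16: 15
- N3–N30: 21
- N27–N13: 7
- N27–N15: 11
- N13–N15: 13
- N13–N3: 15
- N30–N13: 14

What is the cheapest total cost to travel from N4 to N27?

37

Candidate routes:
N4 → N3 → N13 → N27: 20+15+7 = 42
N4 → N16 → N13 → N27: 15+15+7 = 37
N4 → N3 → N19 → N27: 20+16+9 = 45
Cheapest is N4 → N16 → N13 → N27 at 37.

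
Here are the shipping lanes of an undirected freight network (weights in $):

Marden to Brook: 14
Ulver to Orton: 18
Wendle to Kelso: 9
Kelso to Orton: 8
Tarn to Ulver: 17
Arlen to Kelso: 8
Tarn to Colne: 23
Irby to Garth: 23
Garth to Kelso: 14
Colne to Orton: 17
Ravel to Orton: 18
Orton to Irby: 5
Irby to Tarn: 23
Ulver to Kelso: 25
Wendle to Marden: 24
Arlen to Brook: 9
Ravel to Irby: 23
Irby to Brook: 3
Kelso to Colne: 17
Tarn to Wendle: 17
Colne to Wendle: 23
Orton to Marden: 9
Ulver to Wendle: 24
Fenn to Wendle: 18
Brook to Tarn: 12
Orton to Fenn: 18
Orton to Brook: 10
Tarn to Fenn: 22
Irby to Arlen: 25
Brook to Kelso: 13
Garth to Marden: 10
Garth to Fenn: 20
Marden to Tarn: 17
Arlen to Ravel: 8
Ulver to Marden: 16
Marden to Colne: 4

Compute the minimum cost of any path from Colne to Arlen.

Shortest distances from Colne:
Colne: 0
Marden: 4  (via Colne)
Orton: 13  (via Marden)
Garth: 14  (via Marden)
Kelso: 17  (via Colne)
Irby: 18  (via Orton)
Brook: 18  (via Marden)
Ulver: 20  (via Marden)
Tarn: 21  (via Marden)
Wendle: 23  (via Colne)
Arlen: 25  (via Kelso)
Shortest route: Colne → Kelso → Arlen = $25.

$25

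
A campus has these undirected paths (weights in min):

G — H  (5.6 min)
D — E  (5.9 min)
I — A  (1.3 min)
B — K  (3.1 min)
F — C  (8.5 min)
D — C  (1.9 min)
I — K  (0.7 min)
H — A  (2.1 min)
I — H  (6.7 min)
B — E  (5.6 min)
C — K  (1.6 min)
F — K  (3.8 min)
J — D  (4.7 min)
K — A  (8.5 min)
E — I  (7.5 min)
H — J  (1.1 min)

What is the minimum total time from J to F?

Settle nodes by increasing distance from J:
J: 0
H: 1.1  (via J)
A: 3.2  (via H)
I: 4.5  (via A)
D: 4.7  (via J)
K: 5.2  (via I)
C: 6.6  (via D)
G: 6.7  (via H)
B: 8.3  (via K)
F: 9  (via K)
Shortest route: J–H–A–I–K–F = 9 min.

9 min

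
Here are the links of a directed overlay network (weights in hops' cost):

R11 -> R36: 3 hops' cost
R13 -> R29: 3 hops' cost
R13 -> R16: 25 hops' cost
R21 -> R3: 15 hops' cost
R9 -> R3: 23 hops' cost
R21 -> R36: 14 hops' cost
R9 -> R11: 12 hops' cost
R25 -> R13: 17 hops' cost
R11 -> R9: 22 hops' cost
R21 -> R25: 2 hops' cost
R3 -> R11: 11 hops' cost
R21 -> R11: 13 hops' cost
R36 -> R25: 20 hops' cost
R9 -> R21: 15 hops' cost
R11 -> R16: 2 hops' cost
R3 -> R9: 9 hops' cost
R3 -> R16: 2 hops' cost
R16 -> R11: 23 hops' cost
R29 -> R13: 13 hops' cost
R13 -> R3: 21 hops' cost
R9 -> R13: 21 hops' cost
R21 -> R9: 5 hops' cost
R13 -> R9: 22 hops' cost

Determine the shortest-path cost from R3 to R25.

Candidate routes:
R3 → R9 → R21 → R25: 9+15+2 = 26
R3 → R11 → R36 → R25: 11+3+20 = 34
The minimum is 26 hops' cost via R3 → R9 → R21 → R25.

26 hops' cost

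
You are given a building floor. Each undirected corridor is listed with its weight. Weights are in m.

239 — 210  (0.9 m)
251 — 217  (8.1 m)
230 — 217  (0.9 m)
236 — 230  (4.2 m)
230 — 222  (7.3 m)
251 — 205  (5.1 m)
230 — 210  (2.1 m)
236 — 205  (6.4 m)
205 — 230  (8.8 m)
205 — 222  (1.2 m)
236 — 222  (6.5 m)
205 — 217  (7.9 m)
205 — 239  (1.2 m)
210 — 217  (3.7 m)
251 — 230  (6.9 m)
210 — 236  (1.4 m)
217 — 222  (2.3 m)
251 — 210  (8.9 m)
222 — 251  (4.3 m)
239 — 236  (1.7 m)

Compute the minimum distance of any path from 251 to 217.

6.6 m

Candidate routes:
251 - 230 - 217: 6.9+0.9 = 7.8
251 - 205 - 222 - 217: 5.1+1.2+2.3 = 8.6
251 - 222 - 217: 4.3+2.3 = 6.6
251 - 217: 8.1 = 8.1
Cheapest is 251 - 222 - 217 at 6.6 m.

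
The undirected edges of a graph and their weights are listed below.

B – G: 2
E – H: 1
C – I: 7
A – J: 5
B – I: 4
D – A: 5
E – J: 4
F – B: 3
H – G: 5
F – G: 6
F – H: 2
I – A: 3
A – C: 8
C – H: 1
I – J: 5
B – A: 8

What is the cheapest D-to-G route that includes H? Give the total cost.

Shortest D→H: D–A–C–H = 14
Shortest H→G: H–G = 5
Total via H: 14 + 5 = 19.

19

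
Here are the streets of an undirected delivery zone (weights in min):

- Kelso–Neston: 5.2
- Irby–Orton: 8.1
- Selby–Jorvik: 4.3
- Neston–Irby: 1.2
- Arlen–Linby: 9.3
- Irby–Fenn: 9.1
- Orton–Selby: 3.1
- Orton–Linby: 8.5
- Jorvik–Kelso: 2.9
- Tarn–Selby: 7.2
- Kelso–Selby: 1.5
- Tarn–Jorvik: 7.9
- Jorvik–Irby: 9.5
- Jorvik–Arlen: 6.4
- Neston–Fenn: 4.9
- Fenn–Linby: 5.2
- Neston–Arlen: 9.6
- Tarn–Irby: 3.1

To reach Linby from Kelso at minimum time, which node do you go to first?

Selby

Compare a few routes:
Kelso - Neston - Fenn - Linby: 5.2+4.9+5.2 = 15.3
Kelso - Jorvik - Selby - Orton - Linby: 2.9+4.3+3.1+8.5 = 18.8
Kelso - Jorvik - Arlen - Linby: 2.9+6.4+9.3 = 18.6
Kelso - Selby - Orton - Linby: 1.5+3.1+8.5 = 13.1
Cheapest is Kelso - Selby - Orton - Linby at 13.1 min.
So from Kelso the first move is to Selby.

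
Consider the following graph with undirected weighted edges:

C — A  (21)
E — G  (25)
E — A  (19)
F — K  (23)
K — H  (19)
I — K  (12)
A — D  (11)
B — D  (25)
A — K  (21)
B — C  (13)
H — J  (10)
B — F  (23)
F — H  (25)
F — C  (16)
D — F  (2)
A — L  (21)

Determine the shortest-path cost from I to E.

Settle nodes by increasing distance from I:
I: 0
K: 12  (via I)
H: 31  (via K)
A: 33  (via K)
F: 35  (via K)
D: 37  (via F)
J: 41  (via H)
C: 51  (via F)
E: 52  (via A)
Shortest route: I–K–A–E = 52.

52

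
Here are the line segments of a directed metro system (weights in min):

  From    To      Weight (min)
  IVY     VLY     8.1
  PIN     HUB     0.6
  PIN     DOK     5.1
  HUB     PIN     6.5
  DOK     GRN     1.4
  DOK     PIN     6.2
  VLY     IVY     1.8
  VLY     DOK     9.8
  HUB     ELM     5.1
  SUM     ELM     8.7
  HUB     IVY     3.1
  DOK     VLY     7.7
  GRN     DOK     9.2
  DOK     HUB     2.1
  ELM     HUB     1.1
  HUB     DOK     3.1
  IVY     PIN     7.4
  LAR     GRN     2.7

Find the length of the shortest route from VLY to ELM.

Compare a few routes:
VLY → IVY → PIN → HUB → ELM: 1.8+7.4+0.6+5.1 = 14.9
VLY → DOK → HUB → ELM: 9.8+2.1+5.1 = 17
Cheapest is VLY → IVY → PIN → HUB → ELM at 14.9 min.

14.9 min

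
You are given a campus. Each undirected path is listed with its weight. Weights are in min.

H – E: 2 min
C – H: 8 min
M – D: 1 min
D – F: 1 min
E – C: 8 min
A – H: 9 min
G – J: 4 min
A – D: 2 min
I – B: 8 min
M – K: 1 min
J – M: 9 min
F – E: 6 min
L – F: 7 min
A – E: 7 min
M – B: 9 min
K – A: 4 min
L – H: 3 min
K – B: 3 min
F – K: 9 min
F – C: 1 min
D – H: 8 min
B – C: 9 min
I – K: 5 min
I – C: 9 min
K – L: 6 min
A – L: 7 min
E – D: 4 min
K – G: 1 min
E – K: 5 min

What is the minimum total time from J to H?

12 min

Running Dijkstra from J:
J: 0
G: 4  (via J)
K: 5  (via G)
M: 6  (via K)
D: 7  (via M)
B: 8  (via K)
F: 8  (via D)
A: 9  (via K)
C: 9  (via F)
E: 10  (via K)
I: 10  (via K)
L: 11  (via K)
H: 12  (via E)
Shortest route: J–G–K–E–H = 12 min.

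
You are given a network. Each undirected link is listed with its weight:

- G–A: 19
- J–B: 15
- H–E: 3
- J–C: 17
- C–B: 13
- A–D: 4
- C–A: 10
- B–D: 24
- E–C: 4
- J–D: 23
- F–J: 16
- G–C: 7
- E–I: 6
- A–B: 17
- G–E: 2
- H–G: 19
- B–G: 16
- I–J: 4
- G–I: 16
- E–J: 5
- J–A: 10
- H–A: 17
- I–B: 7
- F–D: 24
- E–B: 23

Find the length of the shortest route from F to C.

Settle nodes by increasing distance from F:
F: 0
J: 16  (via F)
I: 20  (via J)
E: 21  (via J)
G: 23  (via E)
D: 24  (via F)
H: 24  (via E)
C: 25  (via E)
Shortest route: F–J–E–C = 25.

25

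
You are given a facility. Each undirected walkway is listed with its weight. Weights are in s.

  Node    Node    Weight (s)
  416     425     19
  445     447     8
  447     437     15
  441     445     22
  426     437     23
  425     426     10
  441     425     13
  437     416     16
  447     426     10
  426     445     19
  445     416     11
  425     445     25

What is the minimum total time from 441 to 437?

Candidate routes:
441 → 425 → 426 → 437: 13+10+23 = 46
441 → 425 → 416 → 437: 13+19+16 = 48
441 → 445 → 447 → 437: 22+8+15 = 45
Cheapest is 441 → 445 → 447 → 437 at 45 s.

45 s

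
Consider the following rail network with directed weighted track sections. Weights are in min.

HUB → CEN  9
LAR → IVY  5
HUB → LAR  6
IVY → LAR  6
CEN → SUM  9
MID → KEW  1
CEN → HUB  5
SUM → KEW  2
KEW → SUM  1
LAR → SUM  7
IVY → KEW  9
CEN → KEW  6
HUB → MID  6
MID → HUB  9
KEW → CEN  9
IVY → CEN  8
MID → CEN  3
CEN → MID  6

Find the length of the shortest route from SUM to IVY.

27 min

Enumerating some paths:
SUM–KEW–CEN–MID–HUB–LAR–IVY: 2+9+6+9+6+5 = 37
SUM–KEW–CEN–HUB–LAR–IVY: 2+9+5+6+5 = 27
Cheapest is SUM–KEW–CEN–HUB–LAR–IVY at 27 min.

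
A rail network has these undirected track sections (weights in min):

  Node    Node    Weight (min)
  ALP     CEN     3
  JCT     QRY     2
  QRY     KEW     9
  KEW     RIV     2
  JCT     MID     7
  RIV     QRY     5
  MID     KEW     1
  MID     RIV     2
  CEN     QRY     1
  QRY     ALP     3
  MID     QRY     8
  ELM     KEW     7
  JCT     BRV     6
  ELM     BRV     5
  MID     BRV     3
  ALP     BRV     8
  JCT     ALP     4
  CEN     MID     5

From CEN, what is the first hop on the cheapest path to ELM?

MID

Enumerating some paths:
CEN–QRY–RIV–KEW–ELM: 1+5+2+7 = 15
CEN–MID–KEW–ELM: 5+1+7 = 13
CEN–QRY–JCT–BRV–ELM: 1+2+6+5 = 14
The minimum is 13 min via CEN–MID–KEW–ELM.
So from CEN the first move is to MID.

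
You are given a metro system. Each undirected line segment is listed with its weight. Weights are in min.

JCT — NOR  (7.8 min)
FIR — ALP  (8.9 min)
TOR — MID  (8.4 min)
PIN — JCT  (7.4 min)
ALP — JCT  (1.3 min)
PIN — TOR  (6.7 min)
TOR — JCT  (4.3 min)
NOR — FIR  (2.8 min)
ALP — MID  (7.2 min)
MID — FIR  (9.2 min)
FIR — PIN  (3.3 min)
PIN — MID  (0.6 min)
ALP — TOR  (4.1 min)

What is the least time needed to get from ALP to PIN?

7.8 min

Candidate routes:
ALP–JCT–PIN: 1.3+7.4 = 8.7
ALP–TOR–PIN: 4.1+6.7 = 10.8
ALP–MID–PIN: 7.2+0.6 = 7.8
The minimum is 7.8 min via ALP–MID–PIN.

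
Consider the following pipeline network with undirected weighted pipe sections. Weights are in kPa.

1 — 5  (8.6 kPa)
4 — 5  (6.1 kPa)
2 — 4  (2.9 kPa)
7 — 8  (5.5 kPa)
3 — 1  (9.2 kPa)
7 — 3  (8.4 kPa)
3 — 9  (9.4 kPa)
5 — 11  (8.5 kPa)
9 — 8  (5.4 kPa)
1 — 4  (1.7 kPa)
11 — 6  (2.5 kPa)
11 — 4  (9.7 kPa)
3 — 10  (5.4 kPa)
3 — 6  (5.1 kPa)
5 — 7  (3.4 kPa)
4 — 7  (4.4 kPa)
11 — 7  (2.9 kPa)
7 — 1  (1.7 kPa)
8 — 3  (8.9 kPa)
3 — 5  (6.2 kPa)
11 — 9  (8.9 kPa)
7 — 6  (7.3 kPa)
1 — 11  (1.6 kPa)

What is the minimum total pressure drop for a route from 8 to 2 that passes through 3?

Shortest 8→3: 8–3 = 8.9
Best 3 to 2: 3–1–4–2 costing 13.8
Total via 3: 8.9 + 13.8 = 22.7 kPa.

22.7 kPa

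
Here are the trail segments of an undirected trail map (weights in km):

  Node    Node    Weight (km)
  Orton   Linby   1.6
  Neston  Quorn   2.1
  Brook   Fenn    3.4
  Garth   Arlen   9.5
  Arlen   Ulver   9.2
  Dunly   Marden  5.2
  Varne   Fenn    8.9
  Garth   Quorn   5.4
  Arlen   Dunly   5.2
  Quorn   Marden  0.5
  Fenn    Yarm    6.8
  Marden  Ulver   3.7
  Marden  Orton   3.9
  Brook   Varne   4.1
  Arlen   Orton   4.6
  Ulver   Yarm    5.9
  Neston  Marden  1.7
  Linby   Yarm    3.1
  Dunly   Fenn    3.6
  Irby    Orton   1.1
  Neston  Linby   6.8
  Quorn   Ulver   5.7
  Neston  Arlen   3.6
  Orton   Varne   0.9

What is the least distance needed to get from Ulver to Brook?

12.6 km

Compare a few routes:
Ulver - Marden - Dunly - Fenn - Brook: 3.7+5.2+3.6+3.4 = 15.9
Ulver - Yarm - Linby - Orton - Varne - Brook: 5.9+3.1+1.6+0.9+4.1 = 15.6
Ulver - Marden - Orton - Varne - Brook: 3.7+3.9+0.9+4.1 = 12.6
Ulver - Quorn - Marden - Orton - Varne - Brook: 5.7+0.5+3.9+0.9+4.1 = 15.1
The minimum is 12.6 km via Ulver - Marden - Orton - Varne - Brook.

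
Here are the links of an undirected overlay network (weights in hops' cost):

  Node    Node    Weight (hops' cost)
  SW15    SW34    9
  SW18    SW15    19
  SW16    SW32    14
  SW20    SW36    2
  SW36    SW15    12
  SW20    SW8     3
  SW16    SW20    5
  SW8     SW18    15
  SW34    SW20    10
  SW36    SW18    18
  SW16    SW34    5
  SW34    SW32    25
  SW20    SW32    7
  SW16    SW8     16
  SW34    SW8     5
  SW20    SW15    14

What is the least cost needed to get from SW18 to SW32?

25 hops' cost

Shortest distances from SW18:
SW18: 0
SW8: 15  (via SW18)
SW20: 18  (via SW8)
SW36: 18  (via SW18)
SW15: 19  (via SW18)
SW34: 20  (via SW8)
SW16: 23  (via SW20)
SW32: 25  (via SW20)
Shortest route: SW18 → SW8 → SW20 → SW32 = 25 hops' cost.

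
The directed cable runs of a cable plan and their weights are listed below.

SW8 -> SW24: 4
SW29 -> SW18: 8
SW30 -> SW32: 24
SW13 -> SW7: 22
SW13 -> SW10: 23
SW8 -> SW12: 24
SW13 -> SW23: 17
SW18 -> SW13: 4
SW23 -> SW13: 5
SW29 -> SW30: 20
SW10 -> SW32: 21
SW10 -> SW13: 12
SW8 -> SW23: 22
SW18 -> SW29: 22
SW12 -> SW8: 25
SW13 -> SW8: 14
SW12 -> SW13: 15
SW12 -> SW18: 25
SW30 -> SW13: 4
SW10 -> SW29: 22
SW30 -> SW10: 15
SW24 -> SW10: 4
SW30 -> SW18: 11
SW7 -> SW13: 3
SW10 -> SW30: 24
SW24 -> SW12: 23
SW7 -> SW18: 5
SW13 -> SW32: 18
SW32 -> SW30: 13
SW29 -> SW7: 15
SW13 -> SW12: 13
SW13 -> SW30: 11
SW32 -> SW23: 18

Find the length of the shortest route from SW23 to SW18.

Candidate routes:
SW23 → SW13 → SW12 → SW18: 5+13+25 = 43
SW23 → SW13 → SW30 → SW18: 5+11+11 = 27
SW23 → SW13 → SW32 → SW30 → SW18: 5+18+13+11 = 47
SW23 → SW13 → SW7 → SW18: 5+22+5 = 32
Cheapest is SW23 → SW13 → SW30 → SW18 at 27.

27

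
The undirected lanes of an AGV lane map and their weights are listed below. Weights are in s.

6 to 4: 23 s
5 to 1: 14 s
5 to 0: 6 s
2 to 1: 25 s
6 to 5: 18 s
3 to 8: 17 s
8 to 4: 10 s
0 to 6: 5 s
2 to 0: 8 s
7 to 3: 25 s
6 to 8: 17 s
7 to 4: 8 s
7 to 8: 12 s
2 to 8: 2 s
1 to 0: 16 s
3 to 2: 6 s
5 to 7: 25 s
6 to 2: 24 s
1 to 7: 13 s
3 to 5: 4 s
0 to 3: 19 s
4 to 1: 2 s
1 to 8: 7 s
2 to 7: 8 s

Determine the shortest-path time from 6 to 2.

Shortest distances from 6:
6: 0
0: 5  (via 6)
5: 11  (via 0)
2: 13  (via 0)
Shortest route: 6 → 0 → 2 = 13 s.

13 s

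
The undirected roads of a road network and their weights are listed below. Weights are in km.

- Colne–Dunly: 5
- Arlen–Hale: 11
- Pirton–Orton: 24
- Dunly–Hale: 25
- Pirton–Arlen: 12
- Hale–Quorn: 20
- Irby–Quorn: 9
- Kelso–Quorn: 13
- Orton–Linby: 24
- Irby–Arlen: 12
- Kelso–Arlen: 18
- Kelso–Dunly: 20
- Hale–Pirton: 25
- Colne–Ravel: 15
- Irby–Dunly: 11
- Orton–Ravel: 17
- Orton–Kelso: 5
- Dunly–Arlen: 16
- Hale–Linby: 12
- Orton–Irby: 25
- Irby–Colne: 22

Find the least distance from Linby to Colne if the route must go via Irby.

51 km

Best Linby to Irby: Linby–Hale–Arlen–Irby costing 35
Shortest Irby→Colne: Irby–Dunly–Colne = 16
Total via Irby: 35 + 16 = 51 km.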